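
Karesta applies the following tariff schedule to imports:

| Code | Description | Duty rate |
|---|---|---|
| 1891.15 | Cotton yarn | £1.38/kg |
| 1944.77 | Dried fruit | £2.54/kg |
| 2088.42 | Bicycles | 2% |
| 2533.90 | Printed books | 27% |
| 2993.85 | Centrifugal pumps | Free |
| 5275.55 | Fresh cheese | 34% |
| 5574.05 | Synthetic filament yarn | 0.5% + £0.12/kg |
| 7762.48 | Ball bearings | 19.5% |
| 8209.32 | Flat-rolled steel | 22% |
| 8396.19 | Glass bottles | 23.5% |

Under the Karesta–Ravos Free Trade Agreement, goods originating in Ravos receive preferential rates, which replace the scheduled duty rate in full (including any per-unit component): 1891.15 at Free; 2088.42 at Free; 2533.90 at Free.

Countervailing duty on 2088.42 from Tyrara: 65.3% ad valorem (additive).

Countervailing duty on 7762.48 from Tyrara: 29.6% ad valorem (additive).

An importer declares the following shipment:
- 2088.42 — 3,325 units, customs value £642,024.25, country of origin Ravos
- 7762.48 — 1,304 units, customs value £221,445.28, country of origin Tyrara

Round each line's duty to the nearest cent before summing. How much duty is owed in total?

Line 1 (2088.42, Ravos, 3,325 units, £642,024.25):
Base rate for 2088.42 is 2%.
Origin Ravos qualifies under the Karesta–Ravos agreement and 2088.42 is covered: preferential rate Free applies instead.
The additional-duty order on 2088.42 targets Tyrara, not Ravos; it does not apply.
Duty = £642,024.25 × 0% = £0.00.
Line 2 (7762.48, Tyrara, 1,304 units, £221,445.28):
Base rate for 7762.48 is 19.5%.
Additional duty on 7762.48 from Tyrara: +29.6%. Applied ad valorem rate: 19.5% + 29.6% = 49.1%.
Duty = £221,445.28 × 49.1% = £108,729.63.
Total = £0.00 + £108,729.63 = £108,729.63.

£108,729.63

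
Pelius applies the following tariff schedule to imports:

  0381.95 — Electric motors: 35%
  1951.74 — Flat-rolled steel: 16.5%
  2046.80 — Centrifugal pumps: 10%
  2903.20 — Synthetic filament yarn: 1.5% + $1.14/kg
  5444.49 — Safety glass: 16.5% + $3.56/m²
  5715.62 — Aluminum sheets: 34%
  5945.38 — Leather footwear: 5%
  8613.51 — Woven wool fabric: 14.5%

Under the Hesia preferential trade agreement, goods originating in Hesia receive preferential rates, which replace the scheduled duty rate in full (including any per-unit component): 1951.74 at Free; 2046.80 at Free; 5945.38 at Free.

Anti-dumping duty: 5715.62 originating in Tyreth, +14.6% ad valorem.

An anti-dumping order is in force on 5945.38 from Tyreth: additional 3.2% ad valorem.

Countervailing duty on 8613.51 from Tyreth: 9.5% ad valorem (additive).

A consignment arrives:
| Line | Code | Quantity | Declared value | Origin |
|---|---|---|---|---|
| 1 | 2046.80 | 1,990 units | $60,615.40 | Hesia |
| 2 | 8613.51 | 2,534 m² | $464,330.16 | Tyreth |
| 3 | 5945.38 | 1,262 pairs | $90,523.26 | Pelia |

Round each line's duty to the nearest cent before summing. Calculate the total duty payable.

$115,965.40

Line 1 (2046.80, Hesia, 1,990 units, $60,615.40):
Base rate for 2046.80 is 10%.
Origin Hesia qualifies under the Pelius–Hesia agreement and 2046.80 is covered: preferential rate Free applies instead.
Duty = $60,615.40 × 0% = $0.00.
Line 2 (8613.51, Tyreth, 2,534 m², $464,330.16):
Base rate for 8613.51 is 14.5%.
Additional duty on 8613.51 from Tyreth: +9.5%. Applied ad valorem rate: 14.5% + 9.5% = 24%.
Duty = $464,330.16 × 24% = $111,439.24.
Line 3 (5945.38, Pelia, 1,262 pairs, $90,523.26):
Base rate for 5945.38 is 5%.
5945.38 has an FTA preferential rate, but origin Pelia is not Hesia; base rate stands.
The additional-duty order on 5945.38 targets Tyreth, not Pelia; it does not apply.
Duty = $90,523.26 × 5% = $4,526.16.
Total = $0.00 + $111,439.24 + $4,526.16 = $115,965.40.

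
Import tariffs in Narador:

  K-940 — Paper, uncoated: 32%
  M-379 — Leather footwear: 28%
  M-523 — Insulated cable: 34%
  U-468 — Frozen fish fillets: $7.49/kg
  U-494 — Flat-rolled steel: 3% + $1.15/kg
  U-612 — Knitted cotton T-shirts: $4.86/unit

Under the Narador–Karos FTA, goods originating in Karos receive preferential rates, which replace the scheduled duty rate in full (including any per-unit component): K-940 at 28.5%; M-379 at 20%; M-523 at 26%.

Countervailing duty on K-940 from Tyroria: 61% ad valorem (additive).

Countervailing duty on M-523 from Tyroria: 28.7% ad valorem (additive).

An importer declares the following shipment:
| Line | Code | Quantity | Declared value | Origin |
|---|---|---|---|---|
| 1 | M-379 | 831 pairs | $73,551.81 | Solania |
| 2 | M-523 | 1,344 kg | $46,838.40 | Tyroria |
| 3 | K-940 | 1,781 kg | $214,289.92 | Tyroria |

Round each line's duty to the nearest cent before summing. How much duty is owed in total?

$249,251.82

Line 1 (M-379, Solania, 831 pairs, $73,551.81):
Base rate for M-379 is 28%.
M-379 has an FTA preferential rate, but origin Solania is not Karos; base rate stands.
Duty = $73,551.81 × 28% = $20,594.51.
Line 2 (M-523, Tyroria, 1,344 kg, $46,838.40):
Base rate for M-523 is 34%.
M-523 has an FTA preferential rate, but origin Tyroria is not Karos; base rate stands.
Additional duty on M-523 from Tyroria: +28.7%. Applied ad valorem rate: 34% + 28.7% = 62.7%.
Duty = $46,838.40 × 62.7% = $29,367.68.
Line 3 (K-940, Tyroria, 1,781 kg, $214,289.92):
Base rate for K-940 is 32%.
K-940 has an FTA preferential rate, but origin Tyroria is not Karos; base rate stands.
Additional duty on K-940 from Tyroria: +61%. Applied ad valorem rate: 32% + 61% = 93%.
Duty = $214,289.92 × 93% = $199,289.63.
Total = $20,594.51 + $29,367.68 + $199,289.63 = $249,251.82.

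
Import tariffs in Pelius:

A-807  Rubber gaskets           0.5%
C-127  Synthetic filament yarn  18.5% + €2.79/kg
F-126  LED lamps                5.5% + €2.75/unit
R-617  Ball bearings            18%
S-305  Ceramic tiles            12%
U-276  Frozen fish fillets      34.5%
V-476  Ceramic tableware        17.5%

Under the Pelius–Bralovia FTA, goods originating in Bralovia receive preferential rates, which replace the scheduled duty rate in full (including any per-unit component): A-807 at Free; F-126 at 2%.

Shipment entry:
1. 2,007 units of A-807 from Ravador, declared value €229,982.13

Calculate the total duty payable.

€1,149.91

Line 1 (A-807, Ravador, 2,007 units, €229,982.13):
Base rate for A-807 is 0.5%.
A-807 has an FTA preferential rate, but origin Ravador is not Bralovia; base rate stands.
Duty = €229,982.13 × 0.5% = €1,149.91.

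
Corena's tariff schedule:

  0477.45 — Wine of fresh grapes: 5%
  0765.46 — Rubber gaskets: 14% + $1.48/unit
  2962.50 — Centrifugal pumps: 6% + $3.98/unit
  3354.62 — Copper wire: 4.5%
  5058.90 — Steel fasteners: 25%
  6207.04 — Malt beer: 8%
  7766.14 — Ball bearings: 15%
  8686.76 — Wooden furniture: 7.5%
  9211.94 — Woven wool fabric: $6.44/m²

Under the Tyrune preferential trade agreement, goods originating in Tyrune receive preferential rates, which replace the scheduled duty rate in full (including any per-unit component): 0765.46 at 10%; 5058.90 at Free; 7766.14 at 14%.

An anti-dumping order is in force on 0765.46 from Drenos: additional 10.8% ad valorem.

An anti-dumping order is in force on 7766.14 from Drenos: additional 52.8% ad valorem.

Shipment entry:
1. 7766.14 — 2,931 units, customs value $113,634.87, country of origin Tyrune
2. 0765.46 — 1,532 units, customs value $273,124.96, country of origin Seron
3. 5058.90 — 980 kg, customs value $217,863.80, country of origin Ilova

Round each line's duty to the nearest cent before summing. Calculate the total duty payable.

Line 1 (7766.14, Tyrune, 2,931 units, $113,634.87):
Base rate for 7766.14 is 15%.
Origin Tyrune qualifies under the Corena–Tyrune agreement and 7766.14 is covered: preferential rate 14% applies instead.
The additional-duty order on 7766.14 targets Drenos, not Tyrune; it does not apply.
Duty = $113,634.87 × 14% = $15,908.88.
Line 2 (0765.46, Seron, 1,532 units, $273,124.96):
Base rate for 0765.46 is 14% + $1.48/unit.
0765.46 has an FTA preferential rate, but origin Seron is not Tyrune; base rate stands.
The additional-duty order on 0765.46 targets Drenos, not Seron; it does not apply.
Duty = $273,124.96 × 14% + 1,532 × $1.48 = $40,504.85.
Line 3 (5058.90, Ilova, 980 kg, $217,863.80):
Base rate for 5058.90 is 25%.
5058.90 has an FTA preferential rate, but origin Ilova is not Tyrune; base rate stands.
Duty = $217,863.80 × 25% = $54,465.95.
Total = $15,908.88 + $40,504.85 + $54,465.95 = $110,879.68.

$110,879.68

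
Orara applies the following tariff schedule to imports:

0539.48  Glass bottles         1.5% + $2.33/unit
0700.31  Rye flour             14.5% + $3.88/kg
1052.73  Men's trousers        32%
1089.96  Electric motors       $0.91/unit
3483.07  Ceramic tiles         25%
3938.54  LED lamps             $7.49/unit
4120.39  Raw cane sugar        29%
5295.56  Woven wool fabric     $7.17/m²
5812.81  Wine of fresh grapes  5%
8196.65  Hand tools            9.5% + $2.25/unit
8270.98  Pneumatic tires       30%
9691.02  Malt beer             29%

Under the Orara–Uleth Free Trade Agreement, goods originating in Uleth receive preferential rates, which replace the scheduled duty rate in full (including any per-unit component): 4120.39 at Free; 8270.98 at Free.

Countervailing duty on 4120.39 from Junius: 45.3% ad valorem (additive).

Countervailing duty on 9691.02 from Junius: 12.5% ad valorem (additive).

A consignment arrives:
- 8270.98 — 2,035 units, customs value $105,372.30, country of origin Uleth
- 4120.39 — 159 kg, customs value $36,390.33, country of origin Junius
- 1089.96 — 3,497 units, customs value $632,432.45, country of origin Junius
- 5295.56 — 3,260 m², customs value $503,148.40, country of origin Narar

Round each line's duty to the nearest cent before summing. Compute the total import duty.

$53,594.49

Line 1 (8270.98, Uleth, 2,035 units, $105,372.30):
Base rate for 8270.98 is 30%.
Origin Uleth qualifies under the Orara–Uleth agreement and 8270.98 is covered: preferential rate Free applies instead.
Duty = $105,372.30 × 0% = $0.00.
Line 2 (4120.39, Junius, 159 kg, $36,390.33):
Base rate for 4120.39 is 29%.
4120.39 has an FTA preferential rate, but origin Junius is not Uleth; base rate stands.
Additional duty on 4120.39 from Junius: +45.3%. Applied ad valorem rate: 29% + 45.3% = 74.3%.
Duty = $36,390.33 × 74.3% = $27,038.02.
Line 3 (1089.96, Junius, 3,497 units, $632,432.45):
Base rate for 1089.96 is $0.91/unit.
Duty = 3,497 × $0.91 = $3,182.27.
Line 4 (5295.56, Narar, 3,260 m², $503,148.40):
Base rate for 5295.56 is $7.17/m².
Duty = 3,260 × $7.17 = $23,374.20.
Total = $0.00 + $27,038.02 + $3,182.27 + $23,374.20 = $53,594.49.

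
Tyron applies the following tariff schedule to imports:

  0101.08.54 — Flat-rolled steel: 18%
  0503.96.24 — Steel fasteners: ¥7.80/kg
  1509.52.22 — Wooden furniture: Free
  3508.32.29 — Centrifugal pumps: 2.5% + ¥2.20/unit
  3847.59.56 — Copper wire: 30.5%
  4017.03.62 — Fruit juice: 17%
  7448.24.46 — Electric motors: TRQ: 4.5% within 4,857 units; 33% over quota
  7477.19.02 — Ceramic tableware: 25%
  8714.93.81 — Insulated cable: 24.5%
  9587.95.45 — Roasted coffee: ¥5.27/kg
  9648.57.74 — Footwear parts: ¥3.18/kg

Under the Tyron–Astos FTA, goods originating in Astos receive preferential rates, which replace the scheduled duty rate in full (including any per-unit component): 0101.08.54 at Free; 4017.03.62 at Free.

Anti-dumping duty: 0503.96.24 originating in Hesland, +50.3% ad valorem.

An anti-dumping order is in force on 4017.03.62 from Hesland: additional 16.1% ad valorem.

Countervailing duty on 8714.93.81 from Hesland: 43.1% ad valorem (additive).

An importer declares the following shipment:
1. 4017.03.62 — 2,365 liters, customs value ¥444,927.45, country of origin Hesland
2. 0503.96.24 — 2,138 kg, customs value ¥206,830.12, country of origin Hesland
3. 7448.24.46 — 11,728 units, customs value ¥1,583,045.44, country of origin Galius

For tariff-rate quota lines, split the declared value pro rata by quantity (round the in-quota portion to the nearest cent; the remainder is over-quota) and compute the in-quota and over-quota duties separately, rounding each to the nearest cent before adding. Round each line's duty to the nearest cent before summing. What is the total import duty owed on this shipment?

¥603,542.54

Line 1 (4017.03.62, Hesland, 2,365 liters, ¥444,927.45):
Base rate for 4017.03.62 is 17%.
4017.03.62 has an FTA preferential rate, but origin Hesland is not Astos; base rate stands.
Additional duty on 4017.03.62 from Hesland: +16.1%. Applied ad valorem rate: 17% + 16.1% = 33.1%.
Duty = ¥444,927.45 × 33.1% = ¥147,270.99.
Line 2 (0503.96.24, Hesland, 2,138 kg, ¥206,830.12):
Base rate for 0503.96.24 is ¥7.80/kg.
Additional duty on 0503.96.24 from Hesland: +50.3% ad valorem. Applied ad valorem rate = 50.3%.
Duty = ¥206,830.12 × 50.3% + 2,138 × ¥7.80 = ¥120,711.95.
Line 3 (7448.24.46, Galius, 11,728 units, ¥1,583,045.44):
Code 7448.24.46 is under a tariff-rate quota (threshold 4,857 units). In-quota: 4,857 units at 4.5%; over-quota: 6,871 units at 33%.
Pro-rata value split: in-quota = ¥1,583,045.44 × 4,857/11,728 = ¥655,597.86; over-quota = ¥1,583,045.44 − ¥655,597.86 = ¥927,447.58.
In-quota duty = ¥655,597.86 × 4.5% = ¥29,501.90. Over-quota duty = ¥927,447.58 × 33% = ¥306,057.70.
Line duty = ¥29,501.90 + ¥306,057.70 = ¥335,559.60.
Total = ¥147,270.99 + ¥120,711.95 + ¥335,559.60 = ¥603,542.54.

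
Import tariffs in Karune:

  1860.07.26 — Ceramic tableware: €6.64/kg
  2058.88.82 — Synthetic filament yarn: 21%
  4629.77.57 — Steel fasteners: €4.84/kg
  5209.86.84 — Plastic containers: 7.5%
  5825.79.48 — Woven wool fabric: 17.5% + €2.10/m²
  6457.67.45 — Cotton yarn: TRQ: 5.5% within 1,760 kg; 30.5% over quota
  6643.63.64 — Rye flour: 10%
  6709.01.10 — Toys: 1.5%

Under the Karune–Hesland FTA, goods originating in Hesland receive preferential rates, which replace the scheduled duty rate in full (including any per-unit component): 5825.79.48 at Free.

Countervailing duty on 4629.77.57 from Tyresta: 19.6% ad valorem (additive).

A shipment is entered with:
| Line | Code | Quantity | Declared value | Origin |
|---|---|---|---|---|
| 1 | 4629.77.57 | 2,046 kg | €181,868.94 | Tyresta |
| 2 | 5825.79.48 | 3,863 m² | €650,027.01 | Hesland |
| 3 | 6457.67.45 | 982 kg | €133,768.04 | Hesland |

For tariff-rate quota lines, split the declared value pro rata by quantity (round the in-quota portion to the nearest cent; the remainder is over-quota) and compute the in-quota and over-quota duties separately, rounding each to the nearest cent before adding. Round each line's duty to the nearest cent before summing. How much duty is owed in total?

Line 1 (4629.77.57, Tyresta, 2,046 kg, €181,868.94):
Base rate for 4629.77.57 is €4.84/kg.
Additional duty on 4629.77.57 from Tyresta: +19.6% ad valorem. Applied ad valorem rate = 19.6%.
Duty = €181,868.94 × 19.6% + 2,046 × €4.84 = €45,548.95.
Line 2 (5825.79.48, Hesland, 3,863 m², €650,027.01):
Base rate for 5825.79.48 is 17.5% + €2.10/m².
Origin Hesland qualifies under the Karune–Hesland agreement and 5825.79.48 is covered: preferential rate Free applies instead.
Duty = €650,027.01 × 0% = €0.00.
Line 3 (6457.67.45, Hesland, 982 kg, €133,768.04):
Code 6457.67.45 is under a tariff-rate quota (threshold 1,760 kg). Quantity 982 kg is within the quota, so the in-quota rate 5.5% applies to the full value.
Duty = €133,768.04 × 5.5% = €7,357.24.
Total = €45,548.95 + €0.00 + €7,357.24 = €52,906.19.

€52,906.19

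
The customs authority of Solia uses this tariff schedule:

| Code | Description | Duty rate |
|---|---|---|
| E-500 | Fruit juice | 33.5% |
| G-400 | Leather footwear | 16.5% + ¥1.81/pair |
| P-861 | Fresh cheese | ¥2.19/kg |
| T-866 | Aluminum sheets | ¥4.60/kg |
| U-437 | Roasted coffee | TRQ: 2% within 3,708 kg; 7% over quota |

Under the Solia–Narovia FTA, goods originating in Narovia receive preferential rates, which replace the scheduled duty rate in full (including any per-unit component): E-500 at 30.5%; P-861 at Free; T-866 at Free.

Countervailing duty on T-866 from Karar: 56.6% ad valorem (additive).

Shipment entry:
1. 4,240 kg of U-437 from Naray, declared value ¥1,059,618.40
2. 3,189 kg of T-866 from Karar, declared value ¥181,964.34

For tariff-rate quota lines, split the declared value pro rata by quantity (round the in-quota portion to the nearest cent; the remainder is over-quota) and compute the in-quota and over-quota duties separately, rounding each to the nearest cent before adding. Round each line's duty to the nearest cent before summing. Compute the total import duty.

¥145,501.20

Line 1 (U-437, Naray, 4,240 kg, ¥1,059,618.40):
Code U-437 is under a tariff-rate quota (threshold 3,708 kg). In-quota: 3,708 kg at 2%; over-quota: 532 kg at 7%.
Pro-rata value split: in-quota = ¥1,059,618.40 × 3,708/4,240 = ¥926,666.28; over-quota = ¥1,059,618.40 − ¥926,666.28 = ¥132,952.12.
In-quota duty = ¥926,666.28 × 2% = ¥18,533.33. Over-quota duty = ¥132,952.12 × 7% = ¥9,306.65.
Line duty = ¥18,533.33 + ¥9,306.65 = ¥27,839.98.
Line 2 (T-866, Karar, 3,189 kg, ¥181,964.34):
Base rate for T-866 is ¥4.60/kg.
T-866 has an FTA preferential rate, but origin Karar is not Narovia; base rate stands.
Additional duty on T-866 from Karar: +56.6% ad valorem. Applied ad valorem rate = 56.6%.
Duty = ¥181,964.34 × 56.6% + 3,189 × ¥4.60 = ¥117,661.22.
Total = ¥27,839.98 + ¥117,661.22 = ¥145,501.20.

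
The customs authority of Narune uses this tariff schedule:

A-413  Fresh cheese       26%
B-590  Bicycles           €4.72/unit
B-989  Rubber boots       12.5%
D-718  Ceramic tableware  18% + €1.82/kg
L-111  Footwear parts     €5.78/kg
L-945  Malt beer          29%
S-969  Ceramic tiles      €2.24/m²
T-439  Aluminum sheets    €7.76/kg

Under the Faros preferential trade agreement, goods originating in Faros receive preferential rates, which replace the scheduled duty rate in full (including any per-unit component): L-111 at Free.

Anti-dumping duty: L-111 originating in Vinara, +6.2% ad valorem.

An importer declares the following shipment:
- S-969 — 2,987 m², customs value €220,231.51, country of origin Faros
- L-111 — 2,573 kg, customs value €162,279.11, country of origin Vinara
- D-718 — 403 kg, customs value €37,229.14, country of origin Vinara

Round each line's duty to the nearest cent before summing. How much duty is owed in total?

€39,058.83

Line 1 (S-969, Faros, 2,987 m², €220,231.51):
Base rate for S-969 is €2.24/m².
Origin Faros is the FTA partner but S-969 is not on the preference list; base rate stands.
Duty = 2,987 × €2.24 = €6,690.88.
Line 2 (L-111, Vinara, 2,573 kg, €162,279.11):
Base rate for L-111 is €5.78/kg.
L-111 has an FTA preferential rate, but origin Vinara is not Faros; base rate stands.
Additional duty on L-111 from Vinara: +6.2% ad valorem. Applied ad valorem rate = 6.2%.
Duty = €162,279.11 × 6.2% + 2,573 × €5.78 = €24,933.24.
Line 3 (D-718, Vinara, 403 kg, €37,229.14):
Base rate for D-718 is 18% + €1.82/kg.
Duty = €37,229.14 × 18% + 403 × €1.82 = €7,434.71.
Total = €6,690.88 + €24,933.24 + €7,434.71 = €39,058.83.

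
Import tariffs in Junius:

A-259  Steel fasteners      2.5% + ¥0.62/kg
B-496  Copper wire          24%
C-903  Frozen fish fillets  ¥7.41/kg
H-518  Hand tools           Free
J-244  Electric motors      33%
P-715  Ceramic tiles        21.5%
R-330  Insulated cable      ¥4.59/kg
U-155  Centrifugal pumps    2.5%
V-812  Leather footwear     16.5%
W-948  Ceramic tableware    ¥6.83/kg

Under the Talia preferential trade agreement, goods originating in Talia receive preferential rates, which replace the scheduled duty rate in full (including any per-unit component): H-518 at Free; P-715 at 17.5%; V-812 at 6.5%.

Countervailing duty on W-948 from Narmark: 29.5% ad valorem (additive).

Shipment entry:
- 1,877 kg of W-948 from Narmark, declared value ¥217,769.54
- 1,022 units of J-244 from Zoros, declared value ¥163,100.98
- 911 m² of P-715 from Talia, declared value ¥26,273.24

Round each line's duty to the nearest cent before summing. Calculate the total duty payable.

Line 1 (W-948, Narmark, 1,877 kg, ¥217,769.54):
Base rate for W-948 is ¥6.83/kg.
Additional duty on W-948 from Narmark: +29.5% ad valorem. Applied ad valorem rate = 29.5%.
Duty = ¥217,769.54 × 29.5% + 1,877 × ¥6.83 = ¥77,061.92.
Line 2 (J-244, Zoros, 1,022 units, ¥163,100.98):
Base rate for J-244 is 33%.
Duty = ¥163,100.98 × 33% = ¥53,823.32.
Line 3 (P-715, Talia, 911 m², ¥26,273.24):
Base rate for P-715 is 21.5%.
Origin Talia qualifies under the Junius–Talia agreement and P-715 is covered: preferential rate 17.5% applies instead.
Duty = ¥26,273.24 × 17.5% = ¥4,597.82.
Total = ¥77,061.92 + ¥53,823.32 + ¥4,597.82 = ¥135,483.06.

¥135,483.06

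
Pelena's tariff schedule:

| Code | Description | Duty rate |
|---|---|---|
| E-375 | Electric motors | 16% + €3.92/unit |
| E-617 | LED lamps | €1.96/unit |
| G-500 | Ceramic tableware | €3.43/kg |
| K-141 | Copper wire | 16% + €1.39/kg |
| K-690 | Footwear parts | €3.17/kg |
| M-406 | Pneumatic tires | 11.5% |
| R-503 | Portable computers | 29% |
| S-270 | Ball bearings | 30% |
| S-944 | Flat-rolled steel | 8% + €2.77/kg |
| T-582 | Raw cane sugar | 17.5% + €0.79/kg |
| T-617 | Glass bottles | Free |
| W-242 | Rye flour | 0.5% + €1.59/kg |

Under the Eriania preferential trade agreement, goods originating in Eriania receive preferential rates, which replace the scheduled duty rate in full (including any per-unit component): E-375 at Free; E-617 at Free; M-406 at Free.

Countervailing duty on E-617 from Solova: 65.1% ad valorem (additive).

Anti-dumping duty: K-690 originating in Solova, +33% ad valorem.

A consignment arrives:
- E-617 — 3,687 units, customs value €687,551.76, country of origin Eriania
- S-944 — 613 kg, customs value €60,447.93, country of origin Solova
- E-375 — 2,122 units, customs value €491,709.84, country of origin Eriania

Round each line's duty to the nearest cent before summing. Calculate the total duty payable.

Line 1 (E-617, Eriania, 3,687 units, €687,551.76):
Base rate for E-617 is €1.96/unit.
Origin Eriania qualifies under the Pelena–Eriania agreement and E-617 is covered: preferential rate Free applies instead.
The additional-duty order on E-617 targets Solova, not Eriania; it does not apply.
Duty = €687,551.76 × 0% = €0.00.
Line 2 (S-944, Solova, 613 kg, €60,447.93):
Base rate for S-944 is 8% + €2.77/kg.
Duty = €60,447.93 × 8% + 613 × €2.77 = €6,533.84.
Line 3 (E-375, Eriania, 2,122 units, €491,709.84):
Base rate for E-375 is 16% + €3.92/unit.
Origin Eriania qualifies under the Pelena–Eriania agreement and E-375 is covered: preferential rate Free applies instead.
Duty = €491,709.84 × 0% = €0.00.
Total = €0.00 + €6,533.84 + €0.00 = €6,533.84.

€6,533.84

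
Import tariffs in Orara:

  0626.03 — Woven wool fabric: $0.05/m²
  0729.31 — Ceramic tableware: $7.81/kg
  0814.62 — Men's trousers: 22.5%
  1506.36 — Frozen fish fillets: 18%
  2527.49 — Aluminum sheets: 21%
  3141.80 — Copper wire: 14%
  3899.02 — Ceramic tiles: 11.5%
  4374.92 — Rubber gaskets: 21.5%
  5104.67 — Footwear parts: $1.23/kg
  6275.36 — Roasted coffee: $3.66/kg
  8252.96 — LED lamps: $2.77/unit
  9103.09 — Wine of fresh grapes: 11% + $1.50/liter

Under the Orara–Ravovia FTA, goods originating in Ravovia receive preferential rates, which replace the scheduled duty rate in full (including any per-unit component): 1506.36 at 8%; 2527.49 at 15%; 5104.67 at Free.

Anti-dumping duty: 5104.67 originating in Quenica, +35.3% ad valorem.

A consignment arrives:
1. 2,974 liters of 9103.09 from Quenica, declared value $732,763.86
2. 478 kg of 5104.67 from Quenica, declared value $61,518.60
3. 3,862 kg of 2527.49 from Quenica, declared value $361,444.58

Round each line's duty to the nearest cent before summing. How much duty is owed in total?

Line 1 (9103.09, Quenica, 2,974 liters, $732,763.86):
Base rate for 9103.09 is 11% + $1.50/liter.
Duty = $732,763.86 × 11% + 2,974 × $1.50 = $85,065.02.
Line 2 (5104.67, Quenica, 478 kg, $61,518.60):
Base rate for 5104.67 is $1.23/kg.
5104.67 has an FTA preferential rate, but origin Quenica is not Ravovia; base rate stands.
Additional duty on 5104.67 from Quenica: +35.3% ad valorem. Applied ad valorem rate = 35.3%.
Duty = $61,518.60 × 35.3% + 478 × $1.23 = $22,304.01.
Line 3 (2527.49, Quenica, 3,862 kg, $361,444.58):
Base rate for 2527.49 is 21%.
2527.49 has an FTA preferential rate, but origin Quenica is not Ravovia; base rate stands.
Duty = $361,444.58 × 21% = $75,903.36.
Total = $85,065.02 + $22,304.01 + $75,903.36 = $183,272.39.

$183,272.39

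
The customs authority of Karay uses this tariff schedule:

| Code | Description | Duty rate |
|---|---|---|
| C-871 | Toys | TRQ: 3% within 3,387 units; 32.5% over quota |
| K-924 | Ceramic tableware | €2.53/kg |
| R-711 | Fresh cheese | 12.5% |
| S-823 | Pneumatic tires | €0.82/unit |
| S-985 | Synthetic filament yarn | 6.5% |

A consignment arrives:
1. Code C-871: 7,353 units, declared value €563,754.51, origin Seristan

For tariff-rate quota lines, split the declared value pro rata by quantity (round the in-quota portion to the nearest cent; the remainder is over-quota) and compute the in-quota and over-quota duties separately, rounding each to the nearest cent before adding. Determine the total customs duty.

Line 1 (C-871, Seristan, 7,353 units, €563,754.51):
Code C-871 is under a tariff-rate quota (threshold 3,387 units). In-quota: 3,387 units at 3%; over-quota: 3,966 units at 32.5%.
Pro-rata value split: in-quota = €563,754.51 × 3,387/7,353 = €259,681.29; over-quota = €563,754.51 − €259,681.29 = €304,073.22.
In-quota duty = €259,681.29 × 3% = €7,790.44. Over-quota duty = €304,073.22 × 32.5% = €98,823.80.
Line duty = €7,790.44 + €98,823.80 = €106,614.24.

€106,614.24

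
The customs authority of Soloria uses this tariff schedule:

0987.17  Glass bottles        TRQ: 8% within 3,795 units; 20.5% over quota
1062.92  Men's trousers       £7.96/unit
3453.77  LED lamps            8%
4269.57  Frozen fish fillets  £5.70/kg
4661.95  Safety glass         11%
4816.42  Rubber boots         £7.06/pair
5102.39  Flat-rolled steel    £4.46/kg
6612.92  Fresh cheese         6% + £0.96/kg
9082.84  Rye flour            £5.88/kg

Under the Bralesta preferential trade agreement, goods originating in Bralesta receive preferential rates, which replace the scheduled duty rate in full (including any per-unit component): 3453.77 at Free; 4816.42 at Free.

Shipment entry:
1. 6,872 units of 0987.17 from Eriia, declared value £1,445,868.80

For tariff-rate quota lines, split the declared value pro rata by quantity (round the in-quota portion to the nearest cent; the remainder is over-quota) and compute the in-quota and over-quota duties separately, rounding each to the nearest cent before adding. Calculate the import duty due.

£196,594.60

Line 1 (0987.17, Eriia, 6,872 units, £1,445,868.80):
Code 0987.17 is under a tariff-rate quota (threshold 3,795 units). In-quota: 3,795 units at 8%; over-quota: 3,077 units at 20.5%.
Pro-rata value split: in-quota = £1,445,868.80 × 3,795/6,872 = £798,468.00; over-quota = £1,445,868.80 − £798,468.00 = £647,400.80.
In-quota duty = £798,468.00 × 8% = £63,877.44. Over-quota duty = £647,400.80 × 20.5% = £132,717.16.
Line duty = £63,877.44 + £132,717.16 = £196,594.60.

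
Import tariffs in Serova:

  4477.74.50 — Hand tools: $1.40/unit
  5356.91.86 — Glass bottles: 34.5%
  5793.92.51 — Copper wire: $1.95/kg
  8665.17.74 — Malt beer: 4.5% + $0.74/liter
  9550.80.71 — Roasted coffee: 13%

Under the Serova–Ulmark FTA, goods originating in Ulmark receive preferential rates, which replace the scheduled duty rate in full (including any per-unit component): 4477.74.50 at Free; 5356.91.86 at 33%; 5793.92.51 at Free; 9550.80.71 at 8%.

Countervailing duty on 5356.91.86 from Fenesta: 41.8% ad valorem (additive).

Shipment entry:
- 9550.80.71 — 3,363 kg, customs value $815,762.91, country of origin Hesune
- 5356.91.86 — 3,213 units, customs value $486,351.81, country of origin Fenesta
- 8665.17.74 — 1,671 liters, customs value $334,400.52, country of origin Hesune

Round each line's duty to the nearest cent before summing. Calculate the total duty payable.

Line 1 (9550.80.71, Hesune, 3,363 kg, $815,762.91):
Base rate for 9550.80.71 is 13%.
9550.80.71 has an FTA preferential rate, but origin Hesune is not Ulmark; base rate stands.
Duty = $815,762.91 × 13% = $106,049.18.
Line 2 (5356.91.86, Fenesta, 3,213 units, $486,351.81):
Base rate for 5356.91.86 is 34.5%.
5356.91.86 has an FTA preferential rate, but origin Fenesta is not Ulmark; base rate stands.
Additional duty on 5356.91.86 from Fenesta: +41.8%. Applied ad valorem rate: 34.5% + 41.8% = 76.3%.
Duty = $486,351.81 × 76.3% = $371,086.43.
Line 3 (8665.17.74, Hesune, 1,671 liters, $334,400.52):
Base rate for 8665.17.74 is 4.5% + $0.74/liter.
Duty = $334,400.52 × 4.5% + 1,671 × $0.74 = $16,284.56.
Total = $106,049.18 + $371,086.43 + $16,284.56 = $493,420.17.

$493,420.17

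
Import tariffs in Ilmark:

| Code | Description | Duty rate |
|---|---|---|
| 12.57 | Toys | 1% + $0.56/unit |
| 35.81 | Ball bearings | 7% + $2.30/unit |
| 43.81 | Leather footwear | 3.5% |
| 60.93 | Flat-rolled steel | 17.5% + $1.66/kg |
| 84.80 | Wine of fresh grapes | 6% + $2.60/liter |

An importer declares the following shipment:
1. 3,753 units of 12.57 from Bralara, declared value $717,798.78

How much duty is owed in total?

$9,279.67

Line 1 (12.57, Bralara, 3,753 units, $717,798.78):
Base rate for 12.57 is 1% + $0.56/unit.
Duty = $717,798.78 × 1% + 3,753 × $0.56 = $9,279.67.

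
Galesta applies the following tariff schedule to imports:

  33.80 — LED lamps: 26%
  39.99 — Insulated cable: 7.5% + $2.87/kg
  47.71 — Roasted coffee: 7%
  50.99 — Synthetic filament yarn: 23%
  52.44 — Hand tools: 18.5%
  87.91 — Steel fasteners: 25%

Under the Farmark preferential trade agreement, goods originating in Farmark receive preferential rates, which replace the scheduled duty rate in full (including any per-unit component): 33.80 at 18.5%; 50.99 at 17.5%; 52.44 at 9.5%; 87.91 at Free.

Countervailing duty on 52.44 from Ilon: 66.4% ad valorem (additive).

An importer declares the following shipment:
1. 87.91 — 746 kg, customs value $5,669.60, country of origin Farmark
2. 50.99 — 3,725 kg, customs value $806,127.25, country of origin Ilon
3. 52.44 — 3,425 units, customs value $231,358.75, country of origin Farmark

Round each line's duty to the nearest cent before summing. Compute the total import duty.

Line 1 (87.91, Farmark, 746 kg, $5,669.60):
Base rate for 87.91 is 25%.
Origin Farmark qualifies under the Galesta–Farmark agreement and 87.91 is covered: preferential rate Free applies instead.
Duty = $5,669.60 × 0% = $0.00.
Line 2 (50.99, Ilon, 3,725 kg, $806,127.25):
Base rate for 50.99 is 23%.
50.99 has an FTA preferential rate, but origin Ilon is not Farmark; base rate stands.
Duty = $806,127.25 × 23% = $185,409.27.
Line 3 (52.44, Farmark, 3,425 units, $231,358.75):
Base rate for 52.44 is 18.5%.
Origin Farmark qualifies under the Galesta–Farmark agreement and 52.44 is covered: preferential rate 9.5% applies instead.
The additional-duty order on 52.44 targets Ilon, not Farmark; it does not apply.
Duty = $231,358.75 × 9.5% = $21,979.08.
Total = $0.00 + $185,409.27 + $21,979.08 = $207,388.35.

$207,388.35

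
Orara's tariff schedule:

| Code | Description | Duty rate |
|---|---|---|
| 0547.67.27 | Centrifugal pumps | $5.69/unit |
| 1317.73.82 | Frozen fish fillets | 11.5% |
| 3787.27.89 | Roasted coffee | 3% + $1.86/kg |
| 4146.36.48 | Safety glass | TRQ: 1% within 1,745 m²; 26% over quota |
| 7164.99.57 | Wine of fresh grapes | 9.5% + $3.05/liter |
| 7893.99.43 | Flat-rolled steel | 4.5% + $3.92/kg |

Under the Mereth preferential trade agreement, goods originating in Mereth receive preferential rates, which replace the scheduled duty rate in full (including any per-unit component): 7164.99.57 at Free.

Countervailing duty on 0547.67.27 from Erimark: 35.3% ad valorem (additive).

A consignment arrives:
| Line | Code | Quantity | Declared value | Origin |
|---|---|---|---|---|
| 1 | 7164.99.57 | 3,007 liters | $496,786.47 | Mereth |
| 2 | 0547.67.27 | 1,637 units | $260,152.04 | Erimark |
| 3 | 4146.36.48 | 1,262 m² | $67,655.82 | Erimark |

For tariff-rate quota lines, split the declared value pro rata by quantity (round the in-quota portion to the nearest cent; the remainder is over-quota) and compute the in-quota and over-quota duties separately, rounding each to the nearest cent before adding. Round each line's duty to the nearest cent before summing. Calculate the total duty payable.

$101,824.76

Line 1 (7164.99.57, Mereth, 3,007 liters, $496,786.47):
Base rate for 7164.99.57 is 9.5% + $3.05/liter.
Origin Mereth qualifies under the Orara–Mereth agreement and 7164.99.57 is covered: preferential rate Free applies instead.
Duty = $496,786.47 × 0% = $0.00.
Line 2 (0547.67.27, Erimark, 1,637 units, $260,152.04):
Base rate for 0547.67.27 is $5.69/unit.
Additional duty on 0547.67.27 from Erimark: +35.3% ad valorem. Applied ad valorem rate = 35.3%.
Duty = $260,152.04 × 35.3% + 1,637 × $5.69 = $101,148.20.
Line 3 (4146.36.48, Erimark, 1,262 m², $67,655.82):
Code 4146.36.48 is under a tariff-rate quota (threshold 1,745 m²). Quantity 1,262 m² is within the quota, so the in-quota rate 1% applies to the full value.
Duty = $67,655.82 × 1% = $676.56.
Total = $0.00 + $101,148.20 + $676.56 = $101,824.76.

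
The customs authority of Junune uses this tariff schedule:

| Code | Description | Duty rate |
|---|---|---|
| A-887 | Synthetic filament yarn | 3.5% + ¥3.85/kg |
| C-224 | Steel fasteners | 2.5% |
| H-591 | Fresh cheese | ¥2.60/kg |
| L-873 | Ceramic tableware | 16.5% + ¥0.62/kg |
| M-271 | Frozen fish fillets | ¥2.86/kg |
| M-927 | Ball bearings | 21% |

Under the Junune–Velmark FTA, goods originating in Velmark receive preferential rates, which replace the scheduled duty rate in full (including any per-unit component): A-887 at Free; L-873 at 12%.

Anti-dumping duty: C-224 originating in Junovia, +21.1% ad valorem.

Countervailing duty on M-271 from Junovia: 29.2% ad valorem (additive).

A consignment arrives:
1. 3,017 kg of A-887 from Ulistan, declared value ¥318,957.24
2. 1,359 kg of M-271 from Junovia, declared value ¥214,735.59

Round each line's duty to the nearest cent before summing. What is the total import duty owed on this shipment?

¥89,368.48

Line 1 (A-887, Ulistan, 3,017 kg, ¥318,957.24):
Base rate for A-887 is 3.5% + ¥3.85/kg.
A-887 has an FTA preferential rate, but origin Ulistan is not Velmark; base rate stands.
Duty = ¥318,957.24 × 3.5% + 3,017 × ¥3.85 = ¥22,778.95.
Line 2 (M-271, Junovia, 1,359 kg, ¥214,735.59):
Base rate for M-271 is ¥2.86/kg.
Additional duty on M-271 from Junovia: +29.2% ad valorem. Applied ad valorem rate = 29.2%.
Duty = ¥214,735.59 × 29.2% + 1,359 × ¥2.86 = ¥66,589.53.
Total = ¥22,778.95 + ¥66,589.53 = ¥89,368.48.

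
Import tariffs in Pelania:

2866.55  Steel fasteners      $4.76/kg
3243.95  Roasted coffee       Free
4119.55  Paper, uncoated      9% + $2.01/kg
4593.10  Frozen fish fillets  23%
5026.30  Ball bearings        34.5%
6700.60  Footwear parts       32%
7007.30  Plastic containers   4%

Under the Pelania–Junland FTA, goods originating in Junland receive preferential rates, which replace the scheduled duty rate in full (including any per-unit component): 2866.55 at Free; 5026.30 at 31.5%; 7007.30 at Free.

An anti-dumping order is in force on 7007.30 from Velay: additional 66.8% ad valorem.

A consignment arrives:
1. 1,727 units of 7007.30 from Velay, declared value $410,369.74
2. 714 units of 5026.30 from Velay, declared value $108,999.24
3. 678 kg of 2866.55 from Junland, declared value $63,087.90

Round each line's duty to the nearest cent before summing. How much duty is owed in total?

Line 1 (7007.30, Velay, 1,727 units, $410,369.74):
Base rate for 7007.30 is 4%.
7007.30 has an FTA preferential rate, but origin Velay is not Junland; base rate stands.
Additional duty on 7007.30 from Velay: +66.8%. Applied ad valorem rate: 4% + 66.8% = 70.8%.
Duty = $410,369.74 × 70.8% = $290,541.78.
Line 2 (5026.30, Velay, 714 units, $108,999.24):
Base rate for 5026.30 is 34.5%.
5026.30 has an FTA preferential rate, but origin Velay is not Junland; base rate stands.
Duty = $108,999.24 × 34.5% = $37,604.74.
Line 3 (2866.55, Junland, 678 kg, $63,087.90):
Base rate for 2866.55 is $4.76/kg.
Origin Junland qualifies under the Pelania–Junland agreement and 2866.55 is covered: preferential rate Free applies instead.
Duty = $63,087.90 × 0% = $0.00.
Total = $290,541.78 + $37,604.74 + $0.00 = $328,146.52.

$328,146.52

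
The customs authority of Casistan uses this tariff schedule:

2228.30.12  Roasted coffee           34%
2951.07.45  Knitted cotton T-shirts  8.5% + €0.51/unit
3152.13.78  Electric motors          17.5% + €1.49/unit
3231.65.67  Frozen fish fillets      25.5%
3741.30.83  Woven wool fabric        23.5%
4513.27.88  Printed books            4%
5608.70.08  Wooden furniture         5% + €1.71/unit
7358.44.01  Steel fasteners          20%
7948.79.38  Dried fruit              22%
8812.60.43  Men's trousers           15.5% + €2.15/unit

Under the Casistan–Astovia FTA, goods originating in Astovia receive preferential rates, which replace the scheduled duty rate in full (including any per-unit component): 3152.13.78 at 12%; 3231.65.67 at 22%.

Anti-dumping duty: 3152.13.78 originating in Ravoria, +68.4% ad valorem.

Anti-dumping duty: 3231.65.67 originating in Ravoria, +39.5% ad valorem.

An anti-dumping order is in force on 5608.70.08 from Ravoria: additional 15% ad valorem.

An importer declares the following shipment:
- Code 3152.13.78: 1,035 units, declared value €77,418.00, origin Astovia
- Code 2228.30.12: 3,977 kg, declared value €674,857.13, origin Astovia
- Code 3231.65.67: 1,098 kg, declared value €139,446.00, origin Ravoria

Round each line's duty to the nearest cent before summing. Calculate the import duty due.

€329,381.48

Line 1 (3152.13.78, Astovia, 1,035 units, €77,418.00):
Base rate for 3152.13.78 is 17.5% + €1.49/unit.
Origin Astovia qualifies under the Casistan–Astovia agreement and 3152.13.78 is covered: preferential rate 12% applies instead.
The additional-duty order on 3152.13.78 targets Ravoria, not Astovia; it does not apply.
Duty = €77,418.00 × 12% = €9,290.16.
Line 2 (2228.30.12, Astovia, 3,977 kg, €674,857.13):
Base rate for 2228.30.12 is 34%.
Origin Astovia is the FTA partner but 2228.30.12 is not on the preference list; base rate stands.
Duty = €674,857.13 × 34% = €229,451.42.
Line 3 (3231.65.67, Ravoria, 1,098 kg, €139,446.00):
Base rate for 3231.65.67 is 25.5%.
3231.65.67 has an FTA preferential rate, but origin Ravoria is not Astovia; base rate stands.
Additional duty on 3231.65.67 from Ravoria: +39.5%. Applied ad valorem rate: 25.5% + 39.5% = 65%.
Duty = €139,446.00 × 65% = €90,639.90.
Total = €9,290.16 + €229,451.42 + €90,639.90 = €329,381.48.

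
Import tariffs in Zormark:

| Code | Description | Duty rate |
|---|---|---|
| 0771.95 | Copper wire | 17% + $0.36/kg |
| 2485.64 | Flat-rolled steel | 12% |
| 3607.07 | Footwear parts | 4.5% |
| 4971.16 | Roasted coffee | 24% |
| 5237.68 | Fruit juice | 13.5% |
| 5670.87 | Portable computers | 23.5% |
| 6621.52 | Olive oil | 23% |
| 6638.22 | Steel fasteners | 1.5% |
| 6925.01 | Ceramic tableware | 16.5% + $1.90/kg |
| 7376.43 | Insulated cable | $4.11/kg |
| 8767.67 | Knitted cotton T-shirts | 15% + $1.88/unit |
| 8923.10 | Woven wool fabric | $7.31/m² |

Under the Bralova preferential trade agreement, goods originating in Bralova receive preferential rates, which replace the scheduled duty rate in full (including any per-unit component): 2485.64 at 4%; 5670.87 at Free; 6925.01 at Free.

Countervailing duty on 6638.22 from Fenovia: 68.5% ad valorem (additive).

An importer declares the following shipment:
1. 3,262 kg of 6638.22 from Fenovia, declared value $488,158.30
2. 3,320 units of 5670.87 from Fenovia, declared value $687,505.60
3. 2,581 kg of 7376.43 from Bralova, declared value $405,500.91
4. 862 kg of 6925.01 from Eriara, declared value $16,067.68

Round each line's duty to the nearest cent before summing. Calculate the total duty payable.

$518,171.51

Line 1 (6638.22, Fenovia, 3,262 kg, $488,158.30):
Base rate for 6638.22 is 1.5%.
Additional duty on 6638.22 from Fenovia: +68.5%. Applied ad valorem rate: 1.5% + 68.5% = 70%.
Duty = $488,158.30 × 70% = $341,710.81.
Line 2 (5670.87, Fenovia, 3,320 units, $687,505.60):
Base rate for 5670.87 is 23.5%.
5670.87 has an FTA preferential rate, but origin Fenovia is not Bralova; base rate stands.
Duty = $687,505.60 × 23.5% = $161,563.82.
Line 3 (7376.43, Bralova, 2,581 kg, $405,500.91):
Base rate for 7376.43 is $4.11/kg.
Origin Bralova is the FTA partner but 7376.43 is not on the preference list; base rate stands.
Duty = 2,581 × $4.11 = $10,607.91.
Line 4 (6925.01, Eriara, 862 kg, $16,067.68):
Base rate for 6925.01 is 16.5% + $1.90/kg.
6925.01 has an FTA preferential rate, but origin Eriara is not Bralova; base rate stands.
Duty = $16,067.68 × 16.5% + 862 × $1.90 = $4,288.97.
Total = $341,710.81 + $161,563.82 + $10,607.91 + $4,288.97 = $518,171.51.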